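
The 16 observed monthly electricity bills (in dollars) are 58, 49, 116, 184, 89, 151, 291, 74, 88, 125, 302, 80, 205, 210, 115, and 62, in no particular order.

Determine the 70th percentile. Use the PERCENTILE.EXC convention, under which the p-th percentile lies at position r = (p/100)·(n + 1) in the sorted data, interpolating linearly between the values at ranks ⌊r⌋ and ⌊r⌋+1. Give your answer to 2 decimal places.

180.70

Sorted: 49, 58, 62, 74, 80, 88, 89, 115, 116, 125, 151, 184, 205, 210, 291, 302.
n = 16.
r = (70/100)·(16 + 1) = 11.9.
Rank 11 is 151 and rank 12 is 184.
Interpolate: 151 + 0.9·(184 − 151) = 151 + 0.9·33 = 180.7.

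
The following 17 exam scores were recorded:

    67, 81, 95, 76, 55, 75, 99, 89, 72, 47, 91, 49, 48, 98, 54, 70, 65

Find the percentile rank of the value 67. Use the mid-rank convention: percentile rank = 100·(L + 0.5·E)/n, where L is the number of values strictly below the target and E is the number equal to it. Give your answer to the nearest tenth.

Sorted: 47, 48, 49, 54, 55, 65, 67, 70, 72, 75, 76, 81, 89, 91, 95, 98, 99.
Count below 67: L = 6; count equal: E = 1; n = 17.
Percentile rank = 100·(6 + 0.5·1)/17 = 100·6.5/17 = 38.24.

38.2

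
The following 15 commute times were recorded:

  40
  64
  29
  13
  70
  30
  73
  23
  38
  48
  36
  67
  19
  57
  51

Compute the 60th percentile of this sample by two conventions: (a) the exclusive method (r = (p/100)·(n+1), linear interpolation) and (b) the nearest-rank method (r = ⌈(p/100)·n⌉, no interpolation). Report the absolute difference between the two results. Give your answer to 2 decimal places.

Sorted: 13, 19, 23, 29, 30, 36, 38, 40, 48, 51, 57, 64, 67, 70, 73.
n = 15.
(a) r = 9.6; between ranks 9 (48) and 10 (51): 49.8.
(b) the nearest-rank method: rank 9 → 48.
|49.8 − 48| = 1.8.

1.80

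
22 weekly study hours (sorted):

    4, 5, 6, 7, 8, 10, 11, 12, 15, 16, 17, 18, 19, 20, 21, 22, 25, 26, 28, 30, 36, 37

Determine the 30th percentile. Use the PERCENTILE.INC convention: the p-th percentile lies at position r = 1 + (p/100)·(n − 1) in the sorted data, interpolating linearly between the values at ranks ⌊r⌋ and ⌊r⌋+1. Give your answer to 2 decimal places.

n = 22.
r = 1 + (30/100)·(22 − 1) = 1 + 6.3 = 7.3.
Rank 7 is 11 and rank 8 is 12.
Interpolate: 11 + 0.3·(12 − 11) = 11 + 0.3·1 = 11.3.

11.30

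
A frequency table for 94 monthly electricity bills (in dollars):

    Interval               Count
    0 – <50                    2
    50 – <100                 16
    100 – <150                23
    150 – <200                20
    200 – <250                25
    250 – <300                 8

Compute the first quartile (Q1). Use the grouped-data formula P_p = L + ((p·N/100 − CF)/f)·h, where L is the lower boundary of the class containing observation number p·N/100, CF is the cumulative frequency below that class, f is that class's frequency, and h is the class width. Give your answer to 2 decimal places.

N = 94; target position k = 25/100 · 94 = 23.5.
Cumulative frequencies: 2, 18, 41, 61, 86, 94.
Observation 23.5 falls in the class 100 – <150.
L = 100, CF = 18, f = 23, h = 50.
P25 = 100 + ((23.5 − 18)/23)·50 = 100 + 11.9565 = 111.957.

111.96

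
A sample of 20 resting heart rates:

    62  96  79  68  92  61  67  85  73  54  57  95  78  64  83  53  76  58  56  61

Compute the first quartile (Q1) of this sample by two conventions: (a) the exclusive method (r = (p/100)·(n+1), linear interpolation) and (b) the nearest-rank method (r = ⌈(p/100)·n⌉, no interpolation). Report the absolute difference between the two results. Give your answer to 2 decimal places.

0.75

Sorted: 53, 54, 56, 57, 58, 61, 61, 62, 64, 67, 68, 73, 76, 78, 79, 83, 85, 92, 95, 96.
n = 20.
(a) r = 5.25; between ranks 5 (58) and 6 (61): 58.75.
(b) the nearest-rank method: rank 5 → 58.
|58.75 − 58| = 0.75.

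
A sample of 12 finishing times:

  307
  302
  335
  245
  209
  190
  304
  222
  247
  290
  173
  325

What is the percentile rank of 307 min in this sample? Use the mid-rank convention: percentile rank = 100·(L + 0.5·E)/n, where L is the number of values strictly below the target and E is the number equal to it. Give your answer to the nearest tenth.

79.2

Sorted: 173, 190, 209, 222, 245, 247, 290, 302, 304, 307, 325, 335.
Count below 307: L = 9; count equal: E = 1; n = 12.
Percentile rank = 100·(9 + 0.5·1)/12 = 100·9.5/12 = 79.17.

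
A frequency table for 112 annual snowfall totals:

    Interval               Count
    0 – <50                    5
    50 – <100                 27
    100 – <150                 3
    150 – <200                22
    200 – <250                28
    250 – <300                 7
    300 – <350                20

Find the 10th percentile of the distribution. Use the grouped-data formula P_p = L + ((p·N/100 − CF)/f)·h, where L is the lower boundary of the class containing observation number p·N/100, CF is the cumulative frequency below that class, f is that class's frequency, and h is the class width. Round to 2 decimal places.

N = 112; target position k = 10/100 · 112 = 11.2.
Cumulative frequencies: 5, 32, 35, 57, 85, 92, 112.
Observation 11.2 falls in the class 50 – <100.
L = 50, CF = 5, f = 27, h = 50.
P10 = 50 + ((11.2 − 5)/27)·50 = 50 + 11.4815 = 61.4815.

61.48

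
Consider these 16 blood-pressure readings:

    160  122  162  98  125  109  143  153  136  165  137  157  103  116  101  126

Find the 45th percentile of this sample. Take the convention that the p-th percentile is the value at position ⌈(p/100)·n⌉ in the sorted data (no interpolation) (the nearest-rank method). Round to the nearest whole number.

126

Sorted: 98, 101, 103, 109, 116, 122, 125, 126, 136, 137, 143, 153, 157, 160, 162, 165.
n = 16.
Position = ⌈45/100 · 16⌉ = ⌈7.2⌉ = 8.
The value at rank 8 is 126.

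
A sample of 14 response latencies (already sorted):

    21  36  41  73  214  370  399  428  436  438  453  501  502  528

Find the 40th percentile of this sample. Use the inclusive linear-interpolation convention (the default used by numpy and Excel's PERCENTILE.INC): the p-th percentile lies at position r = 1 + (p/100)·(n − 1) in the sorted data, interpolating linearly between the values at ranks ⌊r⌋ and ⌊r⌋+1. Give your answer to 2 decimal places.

375.80

n = 14.
r = 1 + (40/100)·(14 − 1) = 1 + 5.2 = 6.2.
Rank 6 is 370 and rank 7 is 399.
Interpolate: 370 + 0.2·(399 − 370) = 370 + 0.2·29 = 375.8.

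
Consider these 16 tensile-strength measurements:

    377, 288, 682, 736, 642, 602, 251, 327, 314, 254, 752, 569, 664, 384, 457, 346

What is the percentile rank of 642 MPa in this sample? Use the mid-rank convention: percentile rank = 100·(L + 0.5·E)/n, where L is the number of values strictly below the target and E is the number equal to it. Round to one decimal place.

Sorted: 251, 254, 288, 314, 327, 346, 377, 384, 457, 569, 602, 642, 664, 682, 736, 752.
Count below 642: L = 11; count equal: E = 1; n = 16.
Percentile rank = 100·(11 + 0.5·1)/16 = 100·11.5/16 = 71.88.

71.9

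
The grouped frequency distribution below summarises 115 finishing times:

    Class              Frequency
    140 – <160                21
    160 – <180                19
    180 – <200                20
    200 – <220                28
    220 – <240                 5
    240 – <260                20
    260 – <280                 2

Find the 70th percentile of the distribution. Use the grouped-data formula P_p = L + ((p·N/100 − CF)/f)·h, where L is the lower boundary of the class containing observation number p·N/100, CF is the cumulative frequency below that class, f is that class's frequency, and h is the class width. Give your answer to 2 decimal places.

214.64

N = 115; target position k = 70/100 · 115 = 80.5.
Cumulative frequencies: 21, 40, 60, 88, 93, 113, 115.
Observation 80.5 falls in the class 200 – <220.
L = 200, CF = 60, f = 28, h = 20.
P70 = 200 + ((80.5 − 60)/28)·20 = 200 + 14.6429 = 214.643.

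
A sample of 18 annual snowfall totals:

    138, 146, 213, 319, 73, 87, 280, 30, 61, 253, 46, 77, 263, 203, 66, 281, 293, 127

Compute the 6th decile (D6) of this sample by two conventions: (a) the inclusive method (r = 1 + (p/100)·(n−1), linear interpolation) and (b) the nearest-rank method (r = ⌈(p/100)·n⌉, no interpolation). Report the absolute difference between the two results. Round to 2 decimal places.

Sorted: 30, 46, 61, 66, 73, 77, 87, 127, 138, 146, 203, 213, 253, 263, 280, 281, 293, 319.
n = 18.
(a) r = 11.2; between ranks 11 (203) and 12 (213): 205.
(b) the nearest-rank method: rank 11 → 203.
|205 − 203| = 2.

2.00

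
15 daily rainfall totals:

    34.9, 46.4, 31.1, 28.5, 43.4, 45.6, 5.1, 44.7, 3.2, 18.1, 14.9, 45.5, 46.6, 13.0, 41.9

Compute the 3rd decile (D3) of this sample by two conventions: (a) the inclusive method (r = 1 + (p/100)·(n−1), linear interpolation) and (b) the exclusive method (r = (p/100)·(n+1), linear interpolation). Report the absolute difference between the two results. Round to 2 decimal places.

Sorted: 3.2, 5.1, 13.0, 14.9, 18.1, 28.5, 31.1, 34.9, 41.9, 43.4, 44.7, 45.5, 45.6, 46.4, 46.6.
n = 15.
(a) r = 5.2; between ranks 5 (18.1) and 6 (28.5): 20.18.
(b) r = 4.8; between ranks 4 (14.9) and 5 (18.1): 17.46.
|20.18 − 17.46| = 2.72.

2.72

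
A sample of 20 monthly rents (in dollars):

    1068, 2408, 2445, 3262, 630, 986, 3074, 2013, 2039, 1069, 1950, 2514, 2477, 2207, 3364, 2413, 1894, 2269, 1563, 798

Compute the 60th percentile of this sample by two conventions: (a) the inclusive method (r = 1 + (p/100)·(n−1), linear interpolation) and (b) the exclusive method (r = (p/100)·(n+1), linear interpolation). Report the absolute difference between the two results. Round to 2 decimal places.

27.80

Sorted: 630, 798, 986, 1068, 1069, 1563, 1894, 1950, 2013, 2039, 2207, 2269, 2408, 2413, 2445, 2477, 2514, 3074, 3262, 3364.
n = 20.
(a) r = 12.4; between ranks 12 (2269) and 13 (2408): 2324.6.
(b) r = 12.6; between ranks 12 (2269) and 13 (2408): 2352.4.
|2324.6 − 2352.4| = 27.8.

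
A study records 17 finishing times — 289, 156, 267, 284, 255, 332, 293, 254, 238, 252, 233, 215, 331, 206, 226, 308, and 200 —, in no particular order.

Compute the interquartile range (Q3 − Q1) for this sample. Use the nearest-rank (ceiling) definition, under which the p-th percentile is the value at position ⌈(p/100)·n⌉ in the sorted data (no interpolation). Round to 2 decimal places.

Sorted: 156, 200, 206, 215, 226, 233, 238, 252, 254, 255, 267, 284, 289, 293, 308, 331, 332.
n = 17.
P25: rank ⌈25/100·17⌉ = 5 → 226.
P75: rank ⌈75/100·17⌉ = 13 → 289.
Difference: 289 − 226 = 63.

63.00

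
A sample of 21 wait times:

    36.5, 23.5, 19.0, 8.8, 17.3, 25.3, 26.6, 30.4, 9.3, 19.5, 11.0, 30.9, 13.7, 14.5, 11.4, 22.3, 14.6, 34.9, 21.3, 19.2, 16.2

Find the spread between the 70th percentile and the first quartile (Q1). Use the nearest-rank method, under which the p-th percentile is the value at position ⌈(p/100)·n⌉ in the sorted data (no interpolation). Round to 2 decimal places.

Sorted: 8.8, 9.3, 11.0, 11.4, 13.7, 14.5, 14.6, 16.2, 17.3, 19.0, 19.2, 19.5, 21.3, 22.3, 23.5, 25.3, 26.6, 30.4, 30.9, 34.9, 36.5.
n = 21.
P25: rank ⌈25/100·21⌉ = 6 → 14.5.
P70: rank ⌈70/100·21⌉ = 15 → 23.5.
Difference: 23.5 − 14.5 = 9.

9.00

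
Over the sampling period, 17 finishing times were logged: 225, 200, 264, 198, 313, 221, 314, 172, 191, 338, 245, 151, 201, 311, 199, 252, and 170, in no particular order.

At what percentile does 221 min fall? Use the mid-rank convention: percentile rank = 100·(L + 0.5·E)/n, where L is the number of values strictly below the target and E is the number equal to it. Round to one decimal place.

50.0

Sorted: 151, 170, 172, 191, 198, 199, 200, 201, 221, 225, 245, 252, 264, 311, 313, 314, 338.
Count below 221: L = 8; count equal: E = 1; n = 17.
Percentile rank = 100·(8 + 0.5·1)/17 = 100·8.5/17 = 50.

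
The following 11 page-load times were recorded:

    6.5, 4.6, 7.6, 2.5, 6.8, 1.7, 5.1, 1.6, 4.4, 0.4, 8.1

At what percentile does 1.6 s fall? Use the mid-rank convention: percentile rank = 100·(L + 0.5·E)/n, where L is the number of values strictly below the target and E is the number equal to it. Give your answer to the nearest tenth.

Sorted: 0.4, 1.6, 1.7, 2.5, 4.4, 4.6, 5.1, 6.5, 6.8, 7.6, 8.1.
Count below 1.6: L = 1; count equal: E = 1; n = 11.
Percentile rank = 100·(1 + 0.5·1)/11 = 100·1.5/11 = 13.64.

13.6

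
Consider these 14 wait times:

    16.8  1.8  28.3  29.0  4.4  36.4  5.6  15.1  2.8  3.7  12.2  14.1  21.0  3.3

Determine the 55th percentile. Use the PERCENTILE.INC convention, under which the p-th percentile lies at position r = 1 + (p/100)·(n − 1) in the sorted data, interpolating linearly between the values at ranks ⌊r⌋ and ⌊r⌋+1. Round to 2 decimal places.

14.25

Sorted: 1.8, 2.8, 3.3, 3.7, 4.4, 5.6, 12.2, 14.1, 15.1, 16.8, 21.0, 28.3, 29.0, 36.4.
n = 14.
r = 1 + (55/100)·(14 − 1) = 1 + 7.15 = 8.15.
Rank 8 is 14.1 and rank 9 is 15.1.
Interpolate: 14.1 + 0.15·(15.1 − 14.1) = 14.1 + 0.15·1 = 14.25.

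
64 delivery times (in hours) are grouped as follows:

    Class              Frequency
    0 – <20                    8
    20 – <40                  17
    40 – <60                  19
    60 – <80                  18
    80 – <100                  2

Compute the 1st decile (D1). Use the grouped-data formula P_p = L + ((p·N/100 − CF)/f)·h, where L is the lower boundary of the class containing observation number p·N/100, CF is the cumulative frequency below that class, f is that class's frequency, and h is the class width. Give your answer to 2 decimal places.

16.00

N = 64; target position k = 10/100 · 64 = 6.4.
Cumulative frequencies: 8, 25, 44, 62, 64.
Observation 6.4 falls in the class 0 – <20.
L = 0, CF = 0, f = 8, h = 20.
P10 = 0 + ((6.4 − 0)/8)·20 = 0 + 16 = 16.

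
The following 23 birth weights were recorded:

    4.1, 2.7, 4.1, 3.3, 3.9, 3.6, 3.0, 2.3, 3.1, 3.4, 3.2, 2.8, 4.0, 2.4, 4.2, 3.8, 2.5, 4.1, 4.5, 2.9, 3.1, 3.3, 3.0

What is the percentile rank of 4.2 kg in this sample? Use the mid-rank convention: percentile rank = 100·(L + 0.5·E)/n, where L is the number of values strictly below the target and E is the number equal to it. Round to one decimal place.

93.5

Sorted: 2.3, 2.4, 2.5, 2.7, 2.8, 2.9, 3.0, 3.0, 3.1, 3.1, 3.2, 3.3, 3.3, 3.4, 3.6, 3.8, 3.9, 4.0, 4.1, 4.1, 4.1, 4.2, 4.5.
Count below 4.2: L = 21; count equal: E = 1; n = 23.
Percentile rank = 100·(21 + 0.5·1)/23 = 100·21.5/23 = 93.48.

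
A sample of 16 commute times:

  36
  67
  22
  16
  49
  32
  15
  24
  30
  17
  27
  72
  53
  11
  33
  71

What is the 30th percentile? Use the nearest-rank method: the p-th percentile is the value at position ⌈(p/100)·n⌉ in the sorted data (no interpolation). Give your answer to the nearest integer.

Sorted: 11, 15, 16, 17, 22, 24, 27, 30, 32, 33, 36, 49, 53, 67, 71, 72.
n = 16.
Position = ⌈30/100 · 16⌉ = ⌈4.8⌉ = 5.
The value at rank 5 is 22.

22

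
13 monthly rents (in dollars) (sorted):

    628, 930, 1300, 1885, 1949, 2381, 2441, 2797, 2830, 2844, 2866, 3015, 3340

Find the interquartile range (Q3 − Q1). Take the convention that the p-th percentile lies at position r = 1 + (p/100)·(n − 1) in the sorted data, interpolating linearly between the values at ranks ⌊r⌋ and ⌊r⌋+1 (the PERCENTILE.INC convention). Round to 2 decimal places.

959.00

n = 13.
P25: r = 4 (integer) → 1885.
P75: r = 10 (integer) → 2844.
Difference: 2844 − 1885 = 959.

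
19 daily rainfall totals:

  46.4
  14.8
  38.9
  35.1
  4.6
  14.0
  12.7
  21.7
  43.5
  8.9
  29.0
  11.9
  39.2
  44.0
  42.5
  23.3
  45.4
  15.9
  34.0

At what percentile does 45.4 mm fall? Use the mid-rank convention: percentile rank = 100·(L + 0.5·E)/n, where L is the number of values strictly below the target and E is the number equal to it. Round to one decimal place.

92.1

Sorted: 4.6, 8.9, 11.9, 12.7, 14.0, 14.8, 15.9, 21.7, 23.3, 29.0, 34.0, 35.1, 38.9, 39.2, 42.5, 43.5, 44.0, 45.4, 46.4.
Count below 45.4: L = 17; count equal: E = 1; n = 19.
Percentile rank = 100·(17 + 0.5·1)/19 = 100·17.5/19 = 92.11.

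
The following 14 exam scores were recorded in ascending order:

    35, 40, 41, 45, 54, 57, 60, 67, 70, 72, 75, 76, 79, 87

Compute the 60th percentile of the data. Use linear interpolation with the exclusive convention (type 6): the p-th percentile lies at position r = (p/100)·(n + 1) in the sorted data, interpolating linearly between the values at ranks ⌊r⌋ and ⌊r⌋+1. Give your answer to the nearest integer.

70

n = 14.
r = (60/100)·(14 + 1) = 9.
r is an integer, so P60 is the value at rank 9: 70.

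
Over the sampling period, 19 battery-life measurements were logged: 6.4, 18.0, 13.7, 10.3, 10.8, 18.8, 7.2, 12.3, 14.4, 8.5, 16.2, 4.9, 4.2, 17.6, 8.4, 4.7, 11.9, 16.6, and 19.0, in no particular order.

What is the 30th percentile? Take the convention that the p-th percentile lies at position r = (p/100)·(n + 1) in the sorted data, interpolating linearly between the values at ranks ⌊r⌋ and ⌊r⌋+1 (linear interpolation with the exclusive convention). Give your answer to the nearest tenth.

Sorted: 4.2, 4.7, 4.9, 6.4, 7.2, 8.4, 8.5, 10.3, 10.8, 11.9, 12.3, 13.7, 14.4, 16.2, 16.6, 17.6, 18.0, 18.8, 19.0.
n = 19.
r = (30/100)·(19 + 1) = 6.
r is an integer, so P30 is the value at rank 6: 8.4.

8.4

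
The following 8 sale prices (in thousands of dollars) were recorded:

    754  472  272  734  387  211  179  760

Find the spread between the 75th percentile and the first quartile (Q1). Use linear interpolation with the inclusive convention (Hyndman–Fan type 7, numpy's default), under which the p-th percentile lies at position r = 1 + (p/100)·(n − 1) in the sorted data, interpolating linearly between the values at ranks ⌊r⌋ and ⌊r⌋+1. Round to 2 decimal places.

482.25

Sorted: 179, 211, 272, 387, 472, 734, 754, 760.
n = 8.
P25: r = 2.75; ranks 2–3 are 211, 272; interpolating gives 256.75.
P75: r = 6.25; ranks 6–7 are 734, 754; interpolating gives 739.
Difference: 739 − 256.75 = 482.25.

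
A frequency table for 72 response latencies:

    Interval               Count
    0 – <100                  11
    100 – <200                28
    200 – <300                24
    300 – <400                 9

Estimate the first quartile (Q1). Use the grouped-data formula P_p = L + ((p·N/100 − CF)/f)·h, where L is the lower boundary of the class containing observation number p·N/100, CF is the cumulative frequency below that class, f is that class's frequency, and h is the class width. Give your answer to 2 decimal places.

N = 72; target position k = 25/100 · 72 = 18.
Cumulative frequencies: 11, 39, 63, 72.
Observation 18 falls in the class 100 – <200.
L = 100, CF = 11, f = 28, h = 100.
P25 = 100 + ((18 − 11)/28)·100 = 100 + 25 = 125.

125.00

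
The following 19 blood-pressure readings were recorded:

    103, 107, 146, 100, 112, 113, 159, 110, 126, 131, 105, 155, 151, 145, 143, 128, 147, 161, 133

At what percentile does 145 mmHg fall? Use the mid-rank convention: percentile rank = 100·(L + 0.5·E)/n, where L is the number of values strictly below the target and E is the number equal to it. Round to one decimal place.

Sorted: 100, 103, 105, 107, 110, 112, 113, 126, 128, 131, 133, 143, 145, 146, 147, 151, 155, 159, 161.
Count below 145: L = 12; count equal: E = 1; n = 19.
Percentile rank = 100·(12 + 0.5·1)/19 = 100·12.5/19 = 65.79.

65.8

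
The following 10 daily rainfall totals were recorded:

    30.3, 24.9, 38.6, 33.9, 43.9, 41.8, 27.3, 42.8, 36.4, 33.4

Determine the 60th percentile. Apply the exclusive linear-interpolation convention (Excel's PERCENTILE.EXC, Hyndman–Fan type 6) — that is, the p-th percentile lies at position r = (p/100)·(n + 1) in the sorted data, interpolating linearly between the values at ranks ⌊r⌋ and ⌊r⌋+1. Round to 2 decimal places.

37.72

Sorted: 24.9, 27.3, 30.3, 33.4, 33.9, 36.4, 38.6, 41.8, 42.8, 43.9.
n = 10.
r = (60/100)·(10 + 1) = 6.6.
Rank 6 is 36.4 and rank 7 is 38.6.
Interpolate: 36.4 + 0.6·(38.6 − 36.4) = 36.4 + 0.6·2.2 = 37.72.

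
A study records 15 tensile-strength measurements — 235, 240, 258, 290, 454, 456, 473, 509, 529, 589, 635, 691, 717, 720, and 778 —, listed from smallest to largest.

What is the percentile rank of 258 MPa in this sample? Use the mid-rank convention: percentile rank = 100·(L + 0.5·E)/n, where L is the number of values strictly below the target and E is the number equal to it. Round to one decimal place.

Count below 258: L = 2; count equal: E = 1; n = 15.
Percentile rank = 100·(2 + 0.5·1)/15 = 100·2.5/15 = 16.67.

16.7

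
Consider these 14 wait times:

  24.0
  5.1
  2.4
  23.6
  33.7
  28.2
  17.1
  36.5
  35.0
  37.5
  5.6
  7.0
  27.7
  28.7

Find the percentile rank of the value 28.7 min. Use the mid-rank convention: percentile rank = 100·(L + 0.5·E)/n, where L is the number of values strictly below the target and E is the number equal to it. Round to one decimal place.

67.9

Sorted: 2.4, 5.1, 5.6, 7.0, 17.1, 23.6, 24.0, 27.7, 28.2, 28.7, 33.7, 35.0, 36.5, 37.5.
Count below 28.7: L = 9; count equal: E = 1; n = 14.
Percentile rank = 100·(9 + 0.5·1)/14 = 100·9.5/14 = 67.86.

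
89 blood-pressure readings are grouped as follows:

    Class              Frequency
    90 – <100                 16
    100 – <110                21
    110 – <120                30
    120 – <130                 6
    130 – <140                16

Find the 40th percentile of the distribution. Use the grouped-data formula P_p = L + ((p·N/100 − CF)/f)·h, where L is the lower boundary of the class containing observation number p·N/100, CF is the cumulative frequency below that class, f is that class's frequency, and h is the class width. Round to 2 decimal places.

N = 89; target position k = 40/100 · 89 = 35.6.
Cumulative frequencies: 16, 37, 67, 73, 89.
Observation 35.6 falls in the class 100 – <110.
L = 100, CF = 16, f = 21, h = 10.
P40 = 100 + ((35.6 − 16)/21)·10 = 100 + 9.33333 = 109.333.

109.33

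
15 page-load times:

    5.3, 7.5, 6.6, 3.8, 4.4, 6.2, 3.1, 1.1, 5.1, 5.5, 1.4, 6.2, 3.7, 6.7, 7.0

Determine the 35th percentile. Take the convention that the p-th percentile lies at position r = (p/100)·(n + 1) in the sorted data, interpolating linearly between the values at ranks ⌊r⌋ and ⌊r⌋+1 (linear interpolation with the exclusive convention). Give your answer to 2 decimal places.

Sorted: 1.1, 1.4, 3.1, 3.7, 3.8, 4.4, 5.1, 5.3, 5.5, 6.2, 6.2, 6.6, 6.7, 7.0, 7.5.
n = 15.
r = (35/100)·(15 + 1) = 5.6.
Rank 5 is 3.8 and rank 6 is 4.4.
Interpolate: 3.8 + 0.6·(4.4 − 3.8) = 3.8 + 0.6·0.6 = 4.16.

4.16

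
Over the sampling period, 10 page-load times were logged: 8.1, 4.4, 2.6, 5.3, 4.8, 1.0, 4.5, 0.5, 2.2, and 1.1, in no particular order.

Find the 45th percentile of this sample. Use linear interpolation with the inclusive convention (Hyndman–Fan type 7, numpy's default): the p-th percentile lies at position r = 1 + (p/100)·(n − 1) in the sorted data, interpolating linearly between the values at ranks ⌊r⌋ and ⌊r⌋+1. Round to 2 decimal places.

2.69

Sorted: 0.5, 1.0, 1.1, 2.2, 2.6, 4.4, 4.5, 4.8, 5.3, 8.1.
n = 10.
r = 1 + (45/100)·(10 − 1) = 1 + 4.05 = 5.05.
Rank 5 is 2.6 and rank 6 is 4.4.
Interpolate: 2.6 + 0.05·(4.4 − 2.6) = 2.6 + 0.05·1.8 = 2.69.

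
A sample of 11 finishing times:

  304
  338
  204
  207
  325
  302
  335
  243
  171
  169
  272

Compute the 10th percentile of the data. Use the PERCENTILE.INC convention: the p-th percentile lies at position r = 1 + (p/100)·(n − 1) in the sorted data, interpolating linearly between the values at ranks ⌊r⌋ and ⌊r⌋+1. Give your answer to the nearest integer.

Sorted: 169, 171, 204, 207, 243, 272, 302, 304, 325, 335, 338.
n = 11.
r = 1 + (10/100)·(11 − 1) = 1 + 1 = 2.
r is an integer, so P10 is the value at rank 2: 171.

171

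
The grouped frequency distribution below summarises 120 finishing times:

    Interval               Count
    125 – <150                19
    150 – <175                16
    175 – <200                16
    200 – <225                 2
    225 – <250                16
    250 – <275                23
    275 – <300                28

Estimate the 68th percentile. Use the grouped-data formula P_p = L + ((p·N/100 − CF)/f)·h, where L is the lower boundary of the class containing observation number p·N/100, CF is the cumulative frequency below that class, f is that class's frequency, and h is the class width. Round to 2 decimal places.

263.70

N = 120; target position k = 68/100 · 120 = 81.6.
Cumulative frequencies: 19, 35, 51, 53, 69, 92, 120.
Observation 81.6 falls in the class 250 – <275.
L = 250, CF = 69, f = 23, h = 25.
P68 = 250 + ((81.6 − 69)/23)·25 = 250 + 13.6957 = 263.696.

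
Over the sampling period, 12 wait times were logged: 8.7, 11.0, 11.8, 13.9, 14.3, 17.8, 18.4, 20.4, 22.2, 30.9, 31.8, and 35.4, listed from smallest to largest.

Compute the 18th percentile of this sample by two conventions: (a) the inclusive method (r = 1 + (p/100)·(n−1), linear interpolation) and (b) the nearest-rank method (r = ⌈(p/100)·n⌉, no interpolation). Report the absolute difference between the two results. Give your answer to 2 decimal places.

0.02

n = 12.
(a) r = 2.98; between ranks 2 (11.0) and 3 (11.8): 11.784.
(b) the nearest-rank method: rank 3 → 11.8.
|11.784 − 11.8| = 0.016.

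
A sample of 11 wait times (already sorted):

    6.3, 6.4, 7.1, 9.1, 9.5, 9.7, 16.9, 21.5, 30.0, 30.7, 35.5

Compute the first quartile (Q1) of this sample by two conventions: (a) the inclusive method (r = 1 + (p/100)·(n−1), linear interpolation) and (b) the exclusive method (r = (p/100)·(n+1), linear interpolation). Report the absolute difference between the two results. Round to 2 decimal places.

n = 11.
(a) r = 3.5; between ranks 3 (7.1) and 4 (9.1): 8.1.
(b) r = 3 → value at rank 3 = 7.1.
|8.1 − 7.1| = 1.

1.00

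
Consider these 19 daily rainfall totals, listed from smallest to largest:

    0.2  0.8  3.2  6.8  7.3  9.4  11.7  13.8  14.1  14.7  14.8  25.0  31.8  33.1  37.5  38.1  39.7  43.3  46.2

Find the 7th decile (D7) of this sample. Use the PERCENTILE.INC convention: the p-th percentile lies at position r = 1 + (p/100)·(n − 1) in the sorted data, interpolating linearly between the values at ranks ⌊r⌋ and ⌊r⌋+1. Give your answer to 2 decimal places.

n = 19.
r = 1 + (70/100)·(19 − 1) = 1 + 12.6 = 13.6.
Rank 13 is 31.8 and rank 14 is 33.1.
Interpolate: 31.8 + 0.6·(33.1 − 31.8) = 31.8 + 0.6·1.3 = 32.58.

32.58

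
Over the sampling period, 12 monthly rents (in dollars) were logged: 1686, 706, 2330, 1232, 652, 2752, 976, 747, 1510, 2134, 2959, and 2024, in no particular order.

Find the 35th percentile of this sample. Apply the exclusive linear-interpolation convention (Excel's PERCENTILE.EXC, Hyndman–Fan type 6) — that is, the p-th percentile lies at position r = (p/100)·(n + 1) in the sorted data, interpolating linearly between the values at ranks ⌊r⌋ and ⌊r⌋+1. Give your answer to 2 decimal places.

1116.80

Sorted: 652, 706, 747, 976, 1232, 1510, 1686, 2024, 2134, 2330, 2752, 2959.
n = 12.
r = (35/100)·(12 + 1) = 4.55.
Rank 4 is 976 and rank 5 is 1232.
Interpolate: 976 + 0.55·(1232 − 976) = 976 + 0.55·256 = 1116.8.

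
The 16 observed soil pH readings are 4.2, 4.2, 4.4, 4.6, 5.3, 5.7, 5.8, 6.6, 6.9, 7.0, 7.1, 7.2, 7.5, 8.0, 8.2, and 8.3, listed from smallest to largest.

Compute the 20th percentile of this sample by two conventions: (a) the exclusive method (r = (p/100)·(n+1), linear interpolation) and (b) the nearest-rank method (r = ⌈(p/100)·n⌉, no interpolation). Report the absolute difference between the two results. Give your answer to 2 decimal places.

n = 16.
(a) r = 3.4; between ranks 3 (4.4) and 4 (4.6): 4.48.
(b) the nearest-rank method: rank 4 → 4.6.
|4.48 − 4.6| = 0.12.

0.12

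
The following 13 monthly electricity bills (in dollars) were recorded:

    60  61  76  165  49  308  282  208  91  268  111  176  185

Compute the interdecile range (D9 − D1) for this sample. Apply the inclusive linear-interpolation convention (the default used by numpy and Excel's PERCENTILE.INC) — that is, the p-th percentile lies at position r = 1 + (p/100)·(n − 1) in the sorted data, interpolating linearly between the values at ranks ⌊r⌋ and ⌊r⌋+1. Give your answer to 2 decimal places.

219.00

Sorted: 49, 60, 61, 76, 91, 111, 165, 176, 185, 208, 268, 282, 308.
n = 13.
P10: r = 2.2; ranks 2–3 are 60, 61; interpolating gives 60.2.
P90: r = 11.8; ranks 11–12 are 268, 282; interpolating gives 279.2.
Difference: 279.2 − 60.2 = 219.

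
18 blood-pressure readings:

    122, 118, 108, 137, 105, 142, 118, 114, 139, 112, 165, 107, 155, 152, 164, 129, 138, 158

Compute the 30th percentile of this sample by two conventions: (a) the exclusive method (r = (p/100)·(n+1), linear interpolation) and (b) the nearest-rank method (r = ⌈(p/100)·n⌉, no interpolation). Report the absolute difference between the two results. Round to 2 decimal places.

1.20

Sorted: 105, 107, 108, 112, 114, 118, 118, 122, 129, 137, 138, 139, 142, 152, 155, 158, 164, 165.
n = 18.
(a) r = 5.7; between ranks 5 (114) and 6 (118): 116.8.
(b) the nearest-rank method: rank 6 → 118.
|116.8 − 118| = 1.2.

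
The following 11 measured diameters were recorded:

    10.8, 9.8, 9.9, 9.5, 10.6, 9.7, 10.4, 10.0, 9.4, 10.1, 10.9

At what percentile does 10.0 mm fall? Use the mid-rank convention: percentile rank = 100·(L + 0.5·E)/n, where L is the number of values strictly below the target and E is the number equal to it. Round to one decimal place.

50.0

Sorted: 9.4, 9.5, 9.7, 9.8, 9.9, 10.0, 10.1, 10.4, 10.6, 10.8, 10.9.
Count below 10.0: L = 5; count equal: E = 1; n = 11.
Percentile rank = 100·(5 + 0.5·1)/11 = 100·5.5/11 = 50.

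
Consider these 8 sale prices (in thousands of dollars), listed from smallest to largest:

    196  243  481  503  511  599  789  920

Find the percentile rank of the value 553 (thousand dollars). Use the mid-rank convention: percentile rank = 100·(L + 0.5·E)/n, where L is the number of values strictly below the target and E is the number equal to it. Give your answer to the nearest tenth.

62.5

Count below 553: L = 5; count equal: E = 0; n = 8.
Percentile rank = 100·(5 + 0.5·0)/8 = 100·5/8 = 62.5.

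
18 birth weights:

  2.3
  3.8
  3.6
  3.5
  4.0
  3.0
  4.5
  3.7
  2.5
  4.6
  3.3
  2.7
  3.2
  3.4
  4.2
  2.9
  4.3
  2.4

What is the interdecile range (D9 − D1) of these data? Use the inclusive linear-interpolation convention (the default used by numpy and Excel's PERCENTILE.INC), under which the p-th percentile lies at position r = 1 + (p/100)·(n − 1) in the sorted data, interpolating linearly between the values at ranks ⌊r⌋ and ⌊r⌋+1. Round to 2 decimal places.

1.89

Sorted: 2.3, 2.4, 2.5, 2.7, 2.9, 3.0, 3.2, 3.3, 3.4, 3.5, 3.6, 3.7, 3.8, 4.0, 4.2, 4.3, 4.5, 4.6.
n = 18.
P10: r = 2.7; ranks 2–3 are 2.4, 2.5; interpolating gives 2.47.
P90: r = 16.3; ranks 16–17 are 4.3, 4.5; interpolating gives 4.36.
Difference: 4.36 − 2.47 = 1.89.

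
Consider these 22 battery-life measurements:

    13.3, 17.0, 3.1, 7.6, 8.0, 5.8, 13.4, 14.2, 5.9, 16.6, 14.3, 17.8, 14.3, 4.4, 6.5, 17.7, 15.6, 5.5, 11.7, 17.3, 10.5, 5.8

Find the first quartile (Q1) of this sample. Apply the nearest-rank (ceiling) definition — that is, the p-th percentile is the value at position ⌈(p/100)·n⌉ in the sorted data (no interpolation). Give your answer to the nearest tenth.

5.9

Sorted: 3.1, 4.4, 5.5, 5.8, 5.8, 5.9, 6.5, 7.6, 8.0, 10.5, 11.7, 13.3, 13.4, 14.2, 14.3, 14.3, 15.6, 16.6, 17.0, 17.3, 17.7, 17.8.
n = 22.
Position = ⌈25/100 · 22⌉ = ⌈5.5⌉ = 6.
The value at rank 6 is 5.9.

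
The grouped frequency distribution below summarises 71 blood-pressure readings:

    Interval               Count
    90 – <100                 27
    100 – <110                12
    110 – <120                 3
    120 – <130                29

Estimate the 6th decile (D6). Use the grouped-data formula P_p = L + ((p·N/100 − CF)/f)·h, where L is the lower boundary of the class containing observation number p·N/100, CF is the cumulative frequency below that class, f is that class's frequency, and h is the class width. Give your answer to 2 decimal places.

120.21

N = 71; target position k = 60/100 · 71 = 42.6.
Cumulative frequencies: 27, 39, 42, 71.
Observation 42.6 falls in the class 120 – <130.
L = 120, CF = 42, f = 29, h = 10.
P60 = 120 + ((42.6 − 42)/29)·10 = 120 + 0.206897 = 120.207.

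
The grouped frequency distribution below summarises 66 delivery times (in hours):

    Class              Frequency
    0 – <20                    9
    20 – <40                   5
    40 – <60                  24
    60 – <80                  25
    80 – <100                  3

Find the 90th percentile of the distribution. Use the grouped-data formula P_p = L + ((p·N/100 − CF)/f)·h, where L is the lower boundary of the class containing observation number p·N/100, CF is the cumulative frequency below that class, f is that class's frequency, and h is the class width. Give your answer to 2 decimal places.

77.12

N = 66; target position k = 90/100 · 66 = 59.4.
Cumulative frequencies: 9, 14, 38, 63, 66.
Observation 59.4 falls in the class 60 – <80.
L = 60, CF = 38, f = 25, h = 20.
P90 = 60 + ((59.4 − 38)/25)·20 = 60 + 17.12 = 77.12.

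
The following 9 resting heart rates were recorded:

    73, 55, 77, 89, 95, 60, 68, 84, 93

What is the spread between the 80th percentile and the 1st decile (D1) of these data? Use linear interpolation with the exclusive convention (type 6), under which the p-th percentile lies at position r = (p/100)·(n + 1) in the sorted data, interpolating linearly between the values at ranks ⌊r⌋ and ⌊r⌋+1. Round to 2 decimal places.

Sorted: 55, 60, 68, 73, 77, 84, 89, 93, 95.
n = 9.
P10: r = 1 (integer) → 55.
P80: r = 8 (integer) → 93.
Difference: 93 − 55 = 38.

38.00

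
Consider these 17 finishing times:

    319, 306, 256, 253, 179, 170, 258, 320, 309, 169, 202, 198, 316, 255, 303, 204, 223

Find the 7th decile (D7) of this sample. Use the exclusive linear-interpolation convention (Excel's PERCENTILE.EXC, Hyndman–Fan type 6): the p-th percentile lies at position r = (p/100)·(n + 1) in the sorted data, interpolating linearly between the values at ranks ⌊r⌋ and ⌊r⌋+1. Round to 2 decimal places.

304.80

Sorted: 169, 170, 179, 198, 202, 204, 223, 253, 255, 256, 258, 303, 306, 309, 316, 319, 320.
n = 17.
r = (70/100)·(17 + 1) = 12.6.
Rank 12 is 303 and rank 13 is 306.
Interpolate: 303 + 0.6·(306 − 303) = 303 + 0.6·3 = 304.8.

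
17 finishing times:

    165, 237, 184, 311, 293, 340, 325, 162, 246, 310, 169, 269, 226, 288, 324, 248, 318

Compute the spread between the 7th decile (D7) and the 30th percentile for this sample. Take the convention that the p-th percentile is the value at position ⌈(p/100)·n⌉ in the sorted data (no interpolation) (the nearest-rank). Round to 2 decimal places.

73.00

Sorted: 162, 165, 169, 184, 226, 237, 246, 248, 269, 288, 293, 310, 311, 318, 324, 325, 340.
n = 17.
P30: rank ⌈30/100·17⌉ = 6 → 237.
P70: rank ⌈70/100·17⌉ = 12 → 310.
Difference: 310 − 237 = 73.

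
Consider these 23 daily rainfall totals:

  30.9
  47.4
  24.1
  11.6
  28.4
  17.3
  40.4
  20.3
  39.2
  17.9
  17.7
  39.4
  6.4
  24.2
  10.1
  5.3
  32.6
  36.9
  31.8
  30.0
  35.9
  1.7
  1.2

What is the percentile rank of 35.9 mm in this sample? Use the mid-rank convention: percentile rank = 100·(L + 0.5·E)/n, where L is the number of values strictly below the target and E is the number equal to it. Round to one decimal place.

Sorted: 1.2, 1.7, 5.3, 6.4, 10.1, 11.6, 17.3, 17.7, 17.9, 20.3, 24.1, 24.2, 28.4, 30.0, 30.9, 31.8, 32.6, 35.9, 36.9, 39.2, 39.4, 40.4, 47.4.
Count below 35.9: L = 17; count equal: E = 1; n = 23.
Percentile rank = 100·(17 + 0.5·1)/23 = 100·17.5/23 = 76.09.

76.1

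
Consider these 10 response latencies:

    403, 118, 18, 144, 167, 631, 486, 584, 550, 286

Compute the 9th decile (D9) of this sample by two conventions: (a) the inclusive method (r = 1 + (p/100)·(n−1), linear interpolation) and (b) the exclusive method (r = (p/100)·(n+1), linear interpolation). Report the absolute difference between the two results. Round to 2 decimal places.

Sorted: 18, 118, 144, 167, 286, 403, 486, 550, 584, 631.
n = 10.
(a) r = 9.1; between ranks 9 (584) and 10 (631): 588.7.
(b) r = 9.9; between ranks 9 (584) and 10 (631): 626.3.
|588.7 − 626.3| = 37.6.

37.60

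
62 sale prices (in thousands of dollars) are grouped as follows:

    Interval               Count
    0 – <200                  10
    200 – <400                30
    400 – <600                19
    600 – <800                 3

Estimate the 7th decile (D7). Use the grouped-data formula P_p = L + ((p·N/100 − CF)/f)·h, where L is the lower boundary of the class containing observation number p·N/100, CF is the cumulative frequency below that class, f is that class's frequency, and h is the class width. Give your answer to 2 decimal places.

N = 62; target position k = 70/100 · 62 = 43.4.
Cumulative frequencies: 10, 40, 59, 62.
Observation 43.4 falls in the class 400 – <600.
L = 400, CF = 40, f = 19, h = 200.
P70 = 400 + ((43.4 − 40)/19)·200 = 400 + 35.7895 = 435.789.

435.79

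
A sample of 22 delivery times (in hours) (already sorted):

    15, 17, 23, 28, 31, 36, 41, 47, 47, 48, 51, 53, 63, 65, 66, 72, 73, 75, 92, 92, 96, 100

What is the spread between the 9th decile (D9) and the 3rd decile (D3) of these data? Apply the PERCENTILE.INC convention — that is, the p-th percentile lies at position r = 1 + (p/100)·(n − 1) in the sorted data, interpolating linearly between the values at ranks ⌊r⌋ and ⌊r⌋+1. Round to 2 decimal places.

49.20

n = 22.
P30: r = 7.3; ranks 7–8 are 41, 47; interpolating gives 42.8.
P90: r = 19.9; ranks 19–20 are 92, 92; interpolating gives 92.
Difference: 92 − 42.8 = 49.2.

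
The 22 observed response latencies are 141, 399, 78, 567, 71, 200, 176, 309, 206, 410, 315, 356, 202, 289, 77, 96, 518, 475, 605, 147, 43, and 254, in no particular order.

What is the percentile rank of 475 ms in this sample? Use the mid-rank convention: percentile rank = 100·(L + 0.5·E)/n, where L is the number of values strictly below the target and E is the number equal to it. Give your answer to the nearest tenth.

Sorted: 43, 71, 77, 78, 96, 141, 147, 176, 200, 202, 206, 254, 289, 309, 315, 356, 399, 410, 475, 518, 567, 605.
Count below 475: L = 18; count equal: E = 1; n = 22.
Percentile rank = 100·(18 + 0.5·1)/22 = 100·18.5/22 = 84.09.

84.1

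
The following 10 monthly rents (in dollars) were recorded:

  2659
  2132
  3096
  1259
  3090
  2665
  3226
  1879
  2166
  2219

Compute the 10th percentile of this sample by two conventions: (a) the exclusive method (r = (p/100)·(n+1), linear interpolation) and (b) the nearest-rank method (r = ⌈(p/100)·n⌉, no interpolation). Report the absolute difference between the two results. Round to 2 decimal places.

Sorted: 1259, 1879, 2132, 2166, 2219, 2659, 2665, 3090, 3096, 3226.
n = 10.
(a) r = 1.1; between ranks 1 (1259) and 2 (1879): 1321.
(b) the nearest-rank method: rank 1 → 1259.
|1321 − 1259| = 62.

62.00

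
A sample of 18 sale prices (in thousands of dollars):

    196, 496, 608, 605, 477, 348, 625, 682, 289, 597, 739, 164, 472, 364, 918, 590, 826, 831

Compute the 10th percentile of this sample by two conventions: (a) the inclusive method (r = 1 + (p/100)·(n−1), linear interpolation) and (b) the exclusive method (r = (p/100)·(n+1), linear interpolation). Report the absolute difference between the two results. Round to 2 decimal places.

Sorted: 164, 196, 289, 348, 364, 472, 477, 496, 590, 597, 605, 608, 625, 682, 739, 826, 831, 918.
n = 18.
(a) r = 2.7; between ranks 2 (196) and 3 (289): 261.1.
(b) r = 1.9; between ranks 1 (164) and 2 (196): 192.8.
|261.1 − 192.8| = 68.3.

68.30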